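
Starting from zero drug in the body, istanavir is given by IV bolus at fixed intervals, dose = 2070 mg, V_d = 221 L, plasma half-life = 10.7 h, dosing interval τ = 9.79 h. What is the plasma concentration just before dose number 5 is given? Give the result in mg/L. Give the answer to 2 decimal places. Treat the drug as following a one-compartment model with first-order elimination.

9.74 mg/L

C₀ per dose = Dose / Vd = 2070 / 221 = 9.367 mg/L
k = ln2 / t½ = 0.693147 / 10.7 = 0.06478 h⁻¹
Fraction remaining after one interval: r = e^(−kτ) = e^(−0.06478 × 9.79) = 0.5304
Before dose 5, 4 doses have been given (aged 1τ, 2τ, 3τ, 4τ).
C_trough = C₀ × (r + r² + … + r^4) = C₀ × r(1−r^4)/(1−r)
        = 9.367 × 0.5304 × (1 − 0.07914) / (1 − 0.5304) = 9.742 mg/L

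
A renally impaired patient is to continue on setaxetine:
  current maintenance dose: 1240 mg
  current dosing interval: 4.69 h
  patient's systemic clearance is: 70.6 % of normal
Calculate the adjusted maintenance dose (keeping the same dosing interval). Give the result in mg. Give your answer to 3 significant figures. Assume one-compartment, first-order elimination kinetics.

To keep the same average steady-state level, dosing rate must scale with clearance.
CL ratio = 70.6 / 100 = 0.7060
New dose (same interval) = 1240 × 0.7060 = 875.4 mg

875 mg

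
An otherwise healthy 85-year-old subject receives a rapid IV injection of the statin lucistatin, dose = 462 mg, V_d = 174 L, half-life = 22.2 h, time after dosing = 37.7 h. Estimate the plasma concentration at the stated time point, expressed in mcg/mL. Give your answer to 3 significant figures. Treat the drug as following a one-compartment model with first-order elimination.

C₀ = Dose / Vd = 462.0 / 174 = 2.655 mg/L
k = ln2 / t½ = 0.693147 / 22.2 = 0.03122 h⁻¹
C = C₀ · e^(−k·t) = 2.655 × e^(−0.03122 × 37.7)
  = 2.655 × 0.3082 = 0.8183 mg/L
(0.8183 mg/L = 0.8183 mcg/mL)

0.818 mcg/mL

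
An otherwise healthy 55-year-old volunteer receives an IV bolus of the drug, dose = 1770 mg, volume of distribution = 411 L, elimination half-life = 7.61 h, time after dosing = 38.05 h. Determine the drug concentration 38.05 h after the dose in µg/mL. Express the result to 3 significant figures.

C₀ = Dose / Vd = 1770 / 411 = 4.307 mg/L
k = ln2 / t½ = 0.693147 / 7.61 = 0.09108 h⁻¹
t / t½ = 38.05 / 7.61 = 5 half-lives
C = C₀ × (1/2)^5 = 4.307 × 0.03125 = 0.1346 mg/L
(0.1346 mg/L = 0.1346 µg/mL)

0.135 µg/mL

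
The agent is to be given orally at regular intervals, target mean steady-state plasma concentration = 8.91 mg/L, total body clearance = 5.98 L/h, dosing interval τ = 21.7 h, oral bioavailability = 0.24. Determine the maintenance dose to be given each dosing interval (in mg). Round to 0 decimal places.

4818 mg

At steady state, F × (Dose/τ) = Css × CL.
Dose = Css × CL × τ / F = 8.91 × 5.980 × 21.7 / 0.24 = 4818 mg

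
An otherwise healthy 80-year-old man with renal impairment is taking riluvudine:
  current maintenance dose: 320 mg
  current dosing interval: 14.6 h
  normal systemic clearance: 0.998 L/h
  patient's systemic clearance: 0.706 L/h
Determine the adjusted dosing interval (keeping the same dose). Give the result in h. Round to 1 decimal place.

20.6 h

To keep the same average steady-state level, dosing rate must scale with clearance.
CL ratio = 0.706 / 0.998 = 0.7074
New interval (same dose) = 14.6 / 0.7074 = 20.64 h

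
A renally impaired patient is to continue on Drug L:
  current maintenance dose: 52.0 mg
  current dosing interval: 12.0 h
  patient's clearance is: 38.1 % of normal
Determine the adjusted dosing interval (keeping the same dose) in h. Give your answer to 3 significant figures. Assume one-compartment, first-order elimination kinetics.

31.5 h

To keep the same average steady-state level, dosing rate must scale with clearance.
CL ratio = 38.1 / 100 = 0.3810
New interval (same dose) = 12.0 / 0.3810 = 31.50 h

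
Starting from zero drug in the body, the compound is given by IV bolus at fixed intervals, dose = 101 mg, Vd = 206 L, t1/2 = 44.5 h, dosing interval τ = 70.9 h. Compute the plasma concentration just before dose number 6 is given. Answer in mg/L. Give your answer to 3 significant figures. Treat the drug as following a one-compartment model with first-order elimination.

C₀ per dose = Dose / Vd = 101 / 206 = 0.4903 mg/L
k = ln2 / t½ = 0.693147 / 44.5 = 0.01558 h⁻¹
Fraction remaining after one interval: r = e^(−kτ) = e^(−0.01558 × 70.9) = 0.3313
Before dose 6, 5 doses have been given (aged 1τ, 2τ, 3τ, 4τ, 5τ).
C_trough = C₀ × (r + r² + … + r^5) = C₀ × r(1−r^5)/(1−r)
        = 0.4903 × 0.3313 × (1 − 0.003991) / (1 − 0.3313) = 0.2419 mg/L

0.242 mg/L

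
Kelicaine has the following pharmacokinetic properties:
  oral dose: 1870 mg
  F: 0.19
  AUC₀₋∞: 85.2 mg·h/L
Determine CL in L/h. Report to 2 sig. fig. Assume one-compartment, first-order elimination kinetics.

4.2 L/h

CL = F·Dose / AUC = 0.19 × 1870 / 85.2 = 4.170 L/h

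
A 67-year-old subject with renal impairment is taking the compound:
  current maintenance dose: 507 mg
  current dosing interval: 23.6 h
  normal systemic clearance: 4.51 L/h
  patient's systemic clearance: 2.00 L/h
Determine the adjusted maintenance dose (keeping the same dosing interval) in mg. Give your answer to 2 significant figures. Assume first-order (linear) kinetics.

220 mg

To keep the same average steady-state level, dosing rate must scale with clearance.
CL ratio = 2.00 / 4.51 = 0.4435
New dose (same interval) = 507 × 0.4435 = 224.9 mg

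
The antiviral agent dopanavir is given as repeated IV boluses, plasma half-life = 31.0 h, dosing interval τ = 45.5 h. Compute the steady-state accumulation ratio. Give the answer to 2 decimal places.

1.57

k = ln2 / t½ = 0.693147 / 31.0 = 0.02236 h⁻¹
e^(−kτ) = e^(−0.02236 × 45.5) = 0.3615
Accumulation ratio R = 1 / (1 − e^(−kτ)) = 1 / (1 − 0.3615) = 1.566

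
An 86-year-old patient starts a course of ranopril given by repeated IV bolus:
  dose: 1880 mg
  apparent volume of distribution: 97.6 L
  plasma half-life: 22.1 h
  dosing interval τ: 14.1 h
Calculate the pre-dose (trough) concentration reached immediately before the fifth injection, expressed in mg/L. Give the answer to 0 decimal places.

C₀ per dose = Dose / Vd = 1880 / 97.6 = 19.26 mg/L
k = ln2 / t½ = 0.693147 / 22.1 = 0.03136 h⁻¹
Fraction remaining after one interval: r = e^(−kτ) = e^(−0.03136 × 14.1) = 0.6426
Before dose 5, 4 doses have been given (aged 1τ, 2τ, 3τ, 4τ).
C_trough = C₀ × (r + r² + … + r^4) = C₀ × r(1−r^4)/(1−r)
        = 19.26 × 0.6426 × (1 − 0.1705) / (1 − 0.6426) = 28.72 mg/L

29 mg/L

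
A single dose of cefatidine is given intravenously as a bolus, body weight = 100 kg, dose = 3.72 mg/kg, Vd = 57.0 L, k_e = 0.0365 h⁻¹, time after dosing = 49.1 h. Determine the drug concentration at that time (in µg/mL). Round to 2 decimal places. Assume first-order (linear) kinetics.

1.09 µg/mL

Total dose = 3.72 × 100 = 372.0 mg
C₀ = Dose / Vd = 372.0 / 57.0 = 6.526 mg/L
C = C₀ · e^(−k·t) = 6.526 × e^(−0.03650 × 49.1)
  = 6.526 × 0.1666 = 1.087 mg/L
(1.087 mg/L = 1.087 µg/mL)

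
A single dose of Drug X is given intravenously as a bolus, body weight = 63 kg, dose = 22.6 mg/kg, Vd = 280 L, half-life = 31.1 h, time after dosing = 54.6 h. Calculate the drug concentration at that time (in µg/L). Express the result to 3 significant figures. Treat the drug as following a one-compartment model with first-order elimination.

1510 µg/L

Total dose = 22.6 × 63 = 1424 mg
C₀ = Dose / Vd = 1424 / 280 = 5.086 mg/L
k = ln2 / t½ = 0.693147 / 31.1 = 0.02229 h⁻¹
C = C₀ · e^(−k·t) = 5.086 × e^(−0.02229 × 54.6)
  = 5.086 × 0.2961 = 1.506 mg/L
Convert: 1.506 mg/L × 1000 = 1506 µg/L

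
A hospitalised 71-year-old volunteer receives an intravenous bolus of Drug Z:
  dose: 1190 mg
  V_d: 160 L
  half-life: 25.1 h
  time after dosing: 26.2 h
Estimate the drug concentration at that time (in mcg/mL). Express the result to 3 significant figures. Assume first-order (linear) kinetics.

C₀ = Dose / Vd = 1190 / 160 = 7.438 mg/L
k = ln2 / t½ = 0.693147 / 25.1 = 0.02762 h⁻¹
C = C₀ · e^(−k·t) = 7.438 × e^(−0.02762 × 26.2)
  = 7.438 × 0.4850 = 3.607 mg/L
(3.607 mg/L = 3.607 mcg/mL)

3.61 mcg/mL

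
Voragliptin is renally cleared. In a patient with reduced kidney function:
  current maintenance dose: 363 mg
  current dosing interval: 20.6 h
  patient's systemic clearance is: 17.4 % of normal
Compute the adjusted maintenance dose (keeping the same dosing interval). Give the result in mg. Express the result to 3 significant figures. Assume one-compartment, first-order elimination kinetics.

63.2 mg

To keep the same average steady-state level, dosing rate must scale with clearance.
CL ratio = 17.4 / 100 = 0.1740
New dose (same interval) = 363 × 0.1740 = 63.16 mg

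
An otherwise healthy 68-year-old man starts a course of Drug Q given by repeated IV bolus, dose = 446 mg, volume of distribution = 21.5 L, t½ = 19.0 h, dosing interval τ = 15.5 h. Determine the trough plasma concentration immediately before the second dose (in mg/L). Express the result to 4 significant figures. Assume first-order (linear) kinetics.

C₀ per dose = Dose / Vd = 446 / 21.5 = 20.74 mg/L
k = ln2 / t½ = 0.693147 / 19.0 = 0.03648 h⁻¹
Fraction remaining after one interval: r = e^(−kτ) = e^(−0.03648 × 15.5) = 0.5681
Before dose 2, 1 dose has been given (aged 1τ).
C_trough = C₀ × r = 20.74 × 0.5681 = 11.78 mg/L

11.78 mg/L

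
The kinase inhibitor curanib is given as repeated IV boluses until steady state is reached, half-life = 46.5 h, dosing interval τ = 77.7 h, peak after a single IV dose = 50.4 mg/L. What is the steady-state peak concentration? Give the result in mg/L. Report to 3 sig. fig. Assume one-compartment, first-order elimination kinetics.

k = ln2 / t½ = 0.693147 / 46.5 = 0.01491 h⁻¹
e^(−kτ) = e^(−0.01491 × 77.7) = 0.3140
Accumulation ratio R = 1 / (1 − e^(−kτ)) = 1 / (1 − 0.3140) = 1.458
Steady-state peak = C₀ × R = 50.4 × 1.458 = 73.48 mg/L

73.5 mg/L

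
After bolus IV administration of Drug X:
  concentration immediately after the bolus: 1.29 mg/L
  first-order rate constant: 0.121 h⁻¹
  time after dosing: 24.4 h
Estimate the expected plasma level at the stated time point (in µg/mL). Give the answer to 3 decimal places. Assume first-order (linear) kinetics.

C = C₀ · e^(−k·t) = 1.290 × e^(−0.1210 × 24.4)
  = 1.290 × 0.05221 = 0.06735 mg/L
(0.06735 mg/L = 0.06735 µg/mL)

0.067 µg/mL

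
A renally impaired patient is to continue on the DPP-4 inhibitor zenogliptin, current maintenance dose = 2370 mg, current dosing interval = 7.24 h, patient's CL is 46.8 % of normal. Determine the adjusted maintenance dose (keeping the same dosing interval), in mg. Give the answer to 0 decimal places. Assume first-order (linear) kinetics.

1109 mg

To keep the same average steady-state level, dosing rate must scale with clearance.
CL ratio = 46.8 / 100 = 0.4680
New dose (same interval) = 2370 × 0.4680 = 1109 mg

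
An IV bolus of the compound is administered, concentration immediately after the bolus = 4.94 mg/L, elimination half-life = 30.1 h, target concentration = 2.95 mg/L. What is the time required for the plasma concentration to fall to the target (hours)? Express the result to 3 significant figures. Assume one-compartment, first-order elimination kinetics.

22.4 h

k = ln2 / t½ = 0.693147 / 30.1 = 0.02303 h⁻¹
t = ln(C₀ / C) / k = ln(4.940 / 2.95) / 0.02303
  = ln(1.675) / 0.02303 = 0.5158 / 0.02303 = 22.40 h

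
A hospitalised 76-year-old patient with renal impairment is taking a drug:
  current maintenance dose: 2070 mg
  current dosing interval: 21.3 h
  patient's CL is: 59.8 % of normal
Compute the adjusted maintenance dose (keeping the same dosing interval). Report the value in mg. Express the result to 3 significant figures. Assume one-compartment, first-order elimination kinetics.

1240 mg

To keep the same average steady-state level, dosing rate must scale with clearance.
CL ratio = 59.8 / 100 = 0.5980
New dose (same interval) = 2070 × 0.5980 = 1238 mg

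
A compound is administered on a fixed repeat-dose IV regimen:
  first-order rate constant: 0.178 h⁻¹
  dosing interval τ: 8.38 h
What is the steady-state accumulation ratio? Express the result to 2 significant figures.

1.3

e^(−kτ) = e^(−0.1780 × 8.38) = 0.2250
Accumulation ratio R = 1 / (1 − e^(−kτ)) = 1 / (1 − 0.2250) = 1.290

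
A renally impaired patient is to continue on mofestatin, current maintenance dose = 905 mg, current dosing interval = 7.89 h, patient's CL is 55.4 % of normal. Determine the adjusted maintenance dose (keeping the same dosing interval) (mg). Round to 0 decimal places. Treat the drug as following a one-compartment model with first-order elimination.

501 mg

To keep the same average steady-state level, dosing rate must scale with clearance.
CL ratio = 55.4 / 100 = 0.5540
New dose (same interval) = 905 × 0.5540 = 501.4 mg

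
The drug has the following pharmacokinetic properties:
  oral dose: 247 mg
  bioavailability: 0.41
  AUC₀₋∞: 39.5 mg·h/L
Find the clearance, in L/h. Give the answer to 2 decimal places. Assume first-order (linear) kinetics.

2.56 L/h

CL = F·Dose / AUC = 0.41 × 247 / 39.5 = 2.564 L/h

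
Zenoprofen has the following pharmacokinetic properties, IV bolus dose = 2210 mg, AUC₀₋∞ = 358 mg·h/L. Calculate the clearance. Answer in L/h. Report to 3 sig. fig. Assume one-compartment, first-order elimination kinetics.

6.17 L/h

CL = Dose / AUC = 2210 / 358 = 6.173 L/h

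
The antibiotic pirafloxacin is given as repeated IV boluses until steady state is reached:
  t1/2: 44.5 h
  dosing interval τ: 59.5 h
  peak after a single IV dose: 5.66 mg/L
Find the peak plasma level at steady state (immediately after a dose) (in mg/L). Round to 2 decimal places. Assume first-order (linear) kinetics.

k = ln2 / t½ = 0.693147 / 44.5 = 0.01558 h⁻¹
e^(−kτ) = e^(−0.01558 × 59.5) = 0.3957
Accumulation ratio R = 1 / (1 − e^(−kτ)) = 1 / (1 − 0.3957) = 1.655
Steady-state peak = C₀ × R = 5.66 × 1.655 = 9.367 mg/L

9.37 mg/L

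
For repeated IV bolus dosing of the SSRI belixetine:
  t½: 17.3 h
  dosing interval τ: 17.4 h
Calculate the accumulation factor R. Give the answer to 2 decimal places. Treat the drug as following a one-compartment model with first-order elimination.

k = ln2 / t½ = 0.693147 / 17.3 = 0.04007 h⁻¹
e^(−kτ) = e^(−0.04007 × 17.4) = 0.4980
Accumulation ratio R = 1 / (1 − e^(−kτ)) = 1 / (1 − 0.4980) = 1.992

1.99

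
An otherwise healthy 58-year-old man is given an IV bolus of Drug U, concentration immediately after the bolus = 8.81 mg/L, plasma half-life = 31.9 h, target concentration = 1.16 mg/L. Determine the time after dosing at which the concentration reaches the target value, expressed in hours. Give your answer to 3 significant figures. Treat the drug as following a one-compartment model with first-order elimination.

93.3 h

k = ln2 / t½ = 0.693147 / 31.9 = 0.02173 h⁻¹
t = ln(C₀ / C) / k = ln(8.810 / 1.16) / 0.02173
  = ln(7.595) / 0.02173 = 2.027 / 0.02173 = 93.28 h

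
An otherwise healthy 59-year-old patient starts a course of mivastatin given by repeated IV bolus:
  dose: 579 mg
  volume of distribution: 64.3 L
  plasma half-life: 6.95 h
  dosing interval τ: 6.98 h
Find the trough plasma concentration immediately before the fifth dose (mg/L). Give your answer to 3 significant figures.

C₀ per dose = Dose / Vd = 579 / 64.3 = 9.005 mg/L
k = ln2 / t½ = 0.693147 / 6.95 = 0.09973 h⁻¹
Fraction remaining after one interval: r = e^(−kτ) = e^(−0.09973 × 6.98) = 0.4985
Before dose 5, 4 doses have been given (aged 1τ, 2τ, 3τ, 4τ).
C_trough = C₀ × (r + r² + … + r^4) = C₀ × r(1−r^4)/(1−r)
        = 9.005 × 0.4985 × (1 − 0.06175) / (1 − 0.4985) = 8.398 mg/L

8.40 mg/L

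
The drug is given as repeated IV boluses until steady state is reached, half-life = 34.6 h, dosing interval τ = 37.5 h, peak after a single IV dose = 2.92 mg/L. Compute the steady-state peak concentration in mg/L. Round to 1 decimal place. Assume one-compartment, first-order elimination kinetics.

k = ln2 / t½ = 0.693147 / 34.6 = 0.02003 h⁻¹
e^(−kτ) = e^(−0.02003 × 37.5) = 0.4718
Accumulation ratio R = 1 / (1 − e^(−kτ)) = 1 / (1 − 0.4718) = 1.893
Steady-state peak = C₀ × R = 2.92 × 1.893 = 5.528 mg/L

5.5 mg/L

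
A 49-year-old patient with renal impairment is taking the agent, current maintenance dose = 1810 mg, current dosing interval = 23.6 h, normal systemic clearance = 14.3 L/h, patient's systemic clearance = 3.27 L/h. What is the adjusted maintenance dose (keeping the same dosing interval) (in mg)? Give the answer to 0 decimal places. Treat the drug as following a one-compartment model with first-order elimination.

414 mg

To keep the same average steady-state level, dosing rate must scale with clearance.
CL ratio = 3.27 / 14.3 = 0.2287
New dose (same interval) = 1810 × 0.2287 = 413.9 mg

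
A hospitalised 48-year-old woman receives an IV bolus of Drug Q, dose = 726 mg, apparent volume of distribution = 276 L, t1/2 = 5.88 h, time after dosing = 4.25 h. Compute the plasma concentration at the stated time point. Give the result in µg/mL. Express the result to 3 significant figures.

C₀ = Dose / Vd = 726.0 / 276 = 2.630 mg/L
k = ln2 / t½ = 0.693147 / 5.88 = 0.1179 h⁻¹
C = C₀ · e^(−k·t) = 2.630 × e^(−0.1179 × 4.25)
  = 2.630 × 0.6059 = 1.594 mg/L
(1.594 mg/L = 1.594 µg/mL)

1.59 µg/mL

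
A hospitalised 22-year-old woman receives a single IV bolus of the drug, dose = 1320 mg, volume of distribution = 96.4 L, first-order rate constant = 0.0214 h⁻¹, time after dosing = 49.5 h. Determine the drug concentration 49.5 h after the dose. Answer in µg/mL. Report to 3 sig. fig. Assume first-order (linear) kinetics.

4.75 µg/mL

C₀ = Dose / Vd = 1320 / 96.4 = 13.69 mg/L
C = C₀ · e^(−k·t) = 13.69 × e^(−0.02140 × 49.5)
  = 13.69 × 0.3467 = 4.746 mg/L
(4.746 mg/L = 4.746 µg/mL)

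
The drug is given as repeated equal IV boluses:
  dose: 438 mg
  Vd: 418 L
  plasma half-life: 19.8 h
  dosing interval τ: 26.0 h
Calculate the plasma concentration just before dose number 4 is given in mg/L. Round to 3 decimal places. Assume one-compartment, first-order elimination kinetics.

0.660 mg/L

C₀ per dose = Dose / Vd = 438 / 418 = 1.048 mg/L
k = ln2 / t½ = 0.693147 / 19.8 = 0.03501 h⁻¹
Fraction remaining after one interval: r = e^(−kτ) = e^(−0.03501 × 26.0) = 0.4024
Before dose 4, 3 doses have been given (aged 1τ, 2τ, 3τ).
C_trough = C₀ × (r + r² + … + r^3) = C₀ × r(1−r^3)/(1−r)
        = 1.048 × 0.4024 × (1 − 0.06516) / (1 − 0.4024) = 0.6597 mg/L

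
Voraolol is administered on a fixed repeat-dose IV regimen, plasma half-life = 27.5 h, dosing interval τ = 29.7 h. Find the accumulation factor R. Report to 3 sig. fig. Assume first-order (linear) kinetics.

1.90

k = ln2 / t½ = 0.693147 / 27.5 = 0.02521 h⁻¹
e^(−kτ) = e^(−0.02521 × 29.7) = 0.4730
Accumulation ratio R = 1 / (1 − e^(−kτ)) = 1 / (1 − 0.4730) = 1.898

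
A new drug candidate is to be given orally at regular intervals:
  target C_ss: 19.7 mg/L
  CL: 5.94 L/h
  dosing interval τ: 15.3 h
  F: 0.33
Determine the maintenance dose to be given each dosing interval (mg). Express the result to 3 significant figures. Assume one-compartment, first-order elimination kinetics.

At steady state, F × (Dose/τ) = Css × CL.
Dose = Css × CL × τ / F = 19.7 × 5.940 × 15.3 / 0.33 = 5425 mg

5430 mg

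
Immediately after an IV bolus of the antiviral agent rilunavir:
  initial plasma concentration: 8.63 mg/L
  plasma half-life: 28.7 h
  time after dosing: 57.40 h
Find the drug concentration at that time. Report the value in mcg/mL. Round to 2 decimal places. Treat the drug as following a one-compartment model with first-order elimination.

k = ln2 / t½ = 0.693147 / 28.7 = 0.02415 h⁻¹
t / t½ = 57.40 / 28.7 = 2 half-lives
C = C₀ × (1/2)^2 = 8.630 × 0.2500 = 2.158 mg/L
(2.158 mg/L = 2.158 mcg/mL)

2.16 mcg/mL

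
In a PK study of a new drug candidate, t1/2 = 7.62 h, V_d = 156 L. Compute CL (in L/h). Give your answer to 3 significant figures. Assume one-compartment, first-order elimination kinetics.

k = ln2 / t½ = 0.693147 / 7.62 = 0.09096 h⁻¹
CL = k × Vd = 0.09096 × 156 = 14.19 L/h

14.2 L/h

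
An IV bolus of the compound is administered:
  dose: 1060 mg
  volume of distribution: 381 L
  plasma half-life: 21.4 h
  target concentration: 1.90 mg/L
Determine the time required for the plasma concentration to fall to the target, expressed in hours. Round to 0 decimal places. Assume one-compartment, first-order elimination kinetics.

C₀ = Dose / Vd = 1060 / 381 = 2.782 mg/L
k = ln2 / t½ = 0.693147 / 21.4 = 0.03239 h⁻¹
t = ln(C₀ / C) / k = ln(2.782 / 1.90) / 0.03239
  = ln(1.464) / 0.03239 = 0.3812 / 0.03239 = 11.77 h

12 h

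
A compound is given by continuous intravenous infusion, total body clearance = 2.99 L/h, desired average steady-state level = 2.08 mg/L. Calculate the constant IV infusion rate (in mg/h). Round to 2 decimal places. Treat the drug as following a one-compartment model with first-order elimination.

At steady state, infusion rate R₀ = Css × CL = 2.08 × 2.990 = 6.219 mg/h

6.22 mg/h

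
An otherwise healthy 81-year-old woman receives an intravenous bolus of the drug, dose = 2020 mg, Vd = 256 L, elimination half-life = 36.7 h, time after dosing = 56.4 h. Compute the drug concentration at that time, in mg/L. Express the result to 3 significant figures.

2.72 mg/L

C₀ = Dose / Vd = 2020 / 256 = 7.891 mg/L
k = ln2 / t½ = 0.693147 / 36.7 = 0.01889 h⁻¹
C = C₀ · e^(−k·t) = 7.891 × e^(−0.01889 × 56.4)
  = 7.891 × 0.3446 = 2.719 mg/L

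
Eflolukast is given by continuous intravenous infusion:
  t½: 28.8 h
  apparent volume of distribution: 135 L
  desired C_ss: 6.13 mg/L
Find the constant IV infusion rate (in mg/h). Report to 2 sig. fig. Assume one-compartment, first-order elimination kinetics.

k = ln2 / t½ = 0.693147 / 28.8 = 0.02407 h⁻¹
CL = k × Vd = 0.02407 × 135 = 3.249 L/h
At steady state, infusion rate R₀ = Css × CL = 6.13 × 3.249 = 19.92 mg/h

20 mg/h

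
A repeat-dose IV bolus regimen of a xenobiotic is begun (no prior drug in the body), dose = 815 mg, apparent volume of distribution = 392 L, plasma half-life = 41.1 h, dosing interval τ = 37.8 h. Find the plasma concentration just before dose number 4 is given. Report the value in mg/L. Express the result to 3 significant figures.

1.99 mg/L

C₀ per dose = Dose / Vd = 815 / 392 = 2.079 mg/L
k = ln2 / t½ = 0.693147 / 41.1 = 0.01686 h⁻¹
Fraction remaining after one interval: r = e^(−kτ) = e^(−0.01686 × 37.8) = 0.5287
Before dose 4, 3 doses have been given (aged 1τ, 2τ, 3τ).
C_trough = C₀ × (r + r² + … + r^3) = C₀ × r(1−r^3)/(1−r)
        = 2.079 × 0.5287 × (1 − 0.1478) / (1 − 0.5287) = 1.988 mg/L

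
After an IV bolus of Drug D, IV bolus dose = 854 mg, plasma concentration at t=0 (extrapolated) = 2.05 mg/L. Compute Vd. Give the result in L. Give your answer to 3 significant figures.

Vd = Dose / C₀ = 854.0 / 2.05 = 416.6 L

417 L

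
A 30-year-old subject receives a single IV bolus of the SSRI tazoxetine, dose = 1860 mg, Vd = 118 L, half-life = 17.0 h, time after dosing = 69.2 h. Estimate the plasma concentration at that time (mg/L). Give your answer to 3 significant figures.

0.938 mg/L

C₀ = Dose / Vd = 1860 / 118 = 15.76 mg/L
k = ln2 / t½ = 0.693147 / 17.0 = 0.04077 h⁻¹
C = C₀ · e^(−k·t) = 15.76 × e^(−0.04077 × 69.2)
  = 15.76 × 0.05953 = 0.9382 mg/L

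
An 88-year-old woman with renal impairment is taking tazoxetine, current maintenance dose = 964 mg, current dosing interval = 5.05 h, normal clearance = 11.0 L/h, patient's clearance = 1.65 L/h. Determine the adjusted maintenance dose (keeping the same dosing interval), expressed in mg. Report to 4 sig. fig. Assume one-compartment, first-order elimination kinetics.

144.6 mg

To keep the same average steady-state level, dosing rate must scale with clearance.
CL ratio = 1.65 / 11.0 = 0.1500
New dose (same interval) = 964 × 0.1500 = 144.6 mg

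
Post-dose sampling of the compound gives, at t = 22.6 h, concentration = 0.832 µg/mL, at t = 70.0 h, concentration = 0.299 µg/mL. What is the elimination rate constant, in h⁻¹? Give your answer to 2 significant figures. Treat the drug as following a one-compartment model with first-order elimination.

k = ln(C₁/C₂) / (t₂ − t₁) = ln(0.832/0.299) / (70.0 − 22.6)
  = 1.023 / 47.40 = 0.02158 h⁻¹

0.022 h⁻¹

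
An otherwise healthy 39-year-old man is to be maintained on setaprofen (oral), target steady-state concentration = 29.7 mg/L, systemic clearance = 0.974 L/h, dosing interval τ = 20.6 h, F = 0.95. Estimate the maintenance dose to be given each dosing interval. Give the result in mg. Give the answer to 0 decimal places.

627 mg

At steady state, F × (Dose/τ) = Css × CL.
Dose = Css × CL × τ / F = 29.7 × 0.9740 × 20.6 / 0.95 = 627.3 mg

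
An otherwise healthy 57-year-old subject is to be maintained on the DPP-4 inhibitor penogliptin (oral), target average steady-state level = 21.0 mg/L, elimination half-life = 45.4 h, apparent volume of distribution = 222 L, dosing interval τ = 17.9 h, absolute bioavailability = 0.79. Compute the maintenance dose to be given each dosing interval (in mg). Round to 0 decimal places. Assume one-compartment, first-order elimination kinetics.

k = ln2 / t½ = 0.693147 / 45.4 = 0.01527 h⁻¹
CL = k × Vd = 0.01527 × 222 = 3.390 L/h
At steady state, F × (Dose/τ) = Css × CL.
Dose = Css × CL × τ / F = 21.0 × 3.390 × 17.9 / 0.79 = 1613 mg

1613 mg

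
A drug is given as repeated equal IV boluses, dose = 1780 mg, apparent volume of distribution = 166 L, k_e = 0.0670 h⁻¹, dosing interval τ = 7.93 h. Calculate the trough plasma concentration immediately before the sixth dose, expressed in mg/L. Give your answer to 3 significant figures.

14.2 mg/L

C₀ per dose = Dose / Vd = 1780 / 166 = 10.72 mg/L
Fraction remaining after one interval: r = e^(−kτ) = e^(−0.06700 × 7.93) = 0.5878
Before dose 6, 5 doses have been given (aged 1τ, 2τ, 3τ, 4τ, 5τ).
C_trough = C₀ × (r + r² + … + r^5) = C₀ × r(1−r^5)/(1−r)
        = 10.72 × 0.5878 × (1 − 0.07017) / (1 − 0.5878) = 14.21 mg/L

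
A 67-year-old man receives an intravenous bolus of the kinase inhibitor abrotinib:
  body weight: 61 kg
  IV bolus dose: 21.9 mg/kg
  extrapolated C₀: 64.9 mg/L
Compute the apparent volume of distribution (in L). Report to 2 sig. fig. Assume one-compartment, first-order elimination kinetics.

21 L

Dose = 21.9 × 61 = 1336 mg
Vd = Dose / C₀ = 1336 / 64.9 = 20.59 L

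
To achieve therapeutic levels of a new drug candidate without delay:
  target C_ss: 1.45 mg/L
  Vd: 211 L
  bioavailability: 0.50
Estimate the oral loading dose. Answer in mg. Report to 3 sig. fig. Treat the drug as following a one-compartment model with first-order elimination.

LD = Css × Vd / F = 1.45 × 211 / 0.50 = 611.9 mg

612 mg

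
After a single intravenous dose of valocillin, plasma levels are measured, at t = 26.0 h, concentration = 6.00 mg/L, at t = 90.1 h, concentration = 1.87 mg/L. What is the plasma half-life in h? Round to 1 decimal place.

38.1 h

k = ln(C₁/C₂) / (t₂ − t₁) = ln(6.00/1.87) / (90.1 − 26.0)
  = 1.166 / 64.10 = 0.01819 h⁻¹
t½ = ln2 / k = 0.693147 / 0.01819 = 38.11 h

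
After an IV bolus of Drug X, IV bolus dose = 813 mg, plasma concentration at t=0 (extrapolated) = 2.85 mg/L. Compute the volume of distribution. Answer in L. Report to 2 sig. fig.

290 L

Vd = Dose / C₀ = 813.0 / 2.85 = 285.3 L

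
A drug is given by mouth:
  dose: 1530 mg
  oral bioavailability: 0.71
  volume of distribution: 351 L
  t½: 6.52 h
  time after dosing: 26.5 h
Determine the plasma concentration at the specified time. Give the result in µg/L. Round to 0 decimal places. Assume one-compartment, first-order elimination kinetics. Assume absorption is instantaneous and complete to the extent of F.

Amount reaching circulation = F × Dose = 0.71 × 1530 = 1086 mg
C₀ = F·Dose / Vd = 1086 / 351 = 3.094 mg/L
k = ln2 / t½ = 0.693147 / 6.52 = 0.1063 h⁻¹
C = C₀ · e^(−k·t) = 3.094 × e^(−0.1063 × 26.5)
  = 3.094 × 0.05979 = 0.1850 mg/L
Convert: 0.1850 mg/L × 1000 = 185.0 µg/L

185 µg/L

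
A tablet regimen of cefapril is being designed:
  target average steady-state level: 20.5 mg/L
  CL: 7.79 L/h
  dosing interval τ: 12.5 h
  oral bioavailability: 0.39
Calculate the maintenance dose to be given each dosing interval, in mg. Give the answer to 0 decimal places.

5118 mg

At steady state, F × (Dose/τ) = Css × CL.
Dose = Css × CL × τ / F = 20.5 × 7.790 × 12.5 / 0.39 = 5118 mg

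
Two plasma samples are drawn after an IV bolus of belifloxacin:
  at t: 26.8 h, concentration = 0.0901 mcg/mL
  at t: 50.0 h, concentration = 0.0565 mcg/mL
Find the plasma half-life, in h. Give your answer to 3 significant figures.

34.5 h

k = ln(C₁/C₂) / (t₂ − t₁) = ln(0.0901/0.0565) / (50.0 − 26.8)
  = 0.4667 / 23.20 = 0.02012 h⁻¹
t½ = ln2 / k = 0.693147 / 0.02012 = 34.45 h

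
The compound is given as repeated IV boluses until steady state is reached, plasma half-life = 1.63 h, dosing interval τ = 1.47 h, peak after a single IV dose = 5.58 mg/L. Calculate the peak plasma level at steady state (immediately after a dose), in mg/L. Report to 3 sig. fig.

k = ln2 / t½ = 0.693147 / 1.63 = 0.4252 h⁻¹
e^(−kτ) = e^(−0.4252 × 1.47) = 0.5352
Accumulation ratio R = 1 / (1 − e^(−kτ)) = 1 / (1 − 0.5352) = 2.151
Steady-state peak = C₀ × R = 5.58 × 2.151 = 12.00 mg/L

12.0 mg/L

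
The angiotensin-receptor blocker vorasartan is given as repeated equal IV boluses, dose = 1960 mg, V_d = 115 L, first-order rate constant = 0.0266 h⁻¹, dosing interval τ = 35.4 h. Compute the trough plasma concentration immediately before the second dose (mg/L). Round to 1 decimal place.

6.6 mg/L

C₀ per dose = Dose / Vd = 1960 / 115 = 17.04 mg/L
Fraction remaining after one interval: r = e^(−kτ) = e^(−0.02660 × 35.4) = 0.3900
Before dose 2, 1 dose has been given (aged 1τ).
C_trough = C₀ × r = 17.04 × 0.3900 = 6.646 mg/L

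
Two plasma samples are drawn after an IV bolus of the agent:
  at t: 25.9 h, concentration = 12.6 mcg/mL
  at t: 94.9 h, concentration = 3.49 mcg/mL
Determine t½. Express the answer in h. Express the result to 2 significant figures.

k = ln(C₁/C₂) / (t₂ − t₁) = ln(12.6/3.49) / (94.9 − 25.9)
  = 1.284 / 69.00 = 0.01861 h⁻¹
t½ = ln2 / k = 0.693147 / 0.01861 = 37.25 h

37 h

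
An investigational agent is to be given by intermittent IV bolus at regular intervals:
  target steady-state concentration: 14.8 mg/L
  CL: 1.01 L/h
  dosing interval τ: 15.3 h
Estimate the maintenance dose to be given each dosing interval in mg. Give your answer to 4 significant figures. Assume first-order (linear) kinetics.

At steady state, Dose/τ = Css × CL.
Dose = Css × CL × τ = 14.8 × 1.010 × 15.3 = 228.7 mg

228.7 mg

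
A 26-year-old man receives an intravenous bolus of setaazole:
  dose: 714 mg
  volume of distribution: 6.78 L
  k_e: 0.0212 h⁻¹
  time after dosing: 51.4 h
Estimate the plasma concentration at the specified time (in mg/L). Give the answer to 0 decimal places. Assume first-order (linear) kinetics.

C₀ = Dose / Vd = 714.0 / 6.78 = 105.3 mg/L
C = C₀ · e^(−k·t) = 105.3 × e^(−0.02120 × 51.4)
  = 105.3 × 0.3363 = 35.41 mg/L

35 mg/L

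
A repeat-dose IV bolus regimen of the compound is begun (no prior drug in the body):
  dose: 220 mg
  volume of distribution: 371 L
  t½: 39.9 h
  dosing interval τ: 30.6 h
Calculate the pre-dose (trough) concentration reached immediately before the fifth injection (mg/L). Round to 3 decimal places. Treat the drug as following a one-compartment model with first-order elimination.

0.744 mg/L

C₀ per dose = Dose / Vd = 220 / 371 = 0.5930 mg/L
k = ln2 / t½ = 0.693147 / 39.9 = 0.01737 h⁻¹
Fraction remaining after one interval: r = e^(−kτ) = e^(−0.01737 × 30.6) = 0.5877
Before dose 5, 4 doses have been given (aged 1τ, 2τ, 3τ, 4τ).
C_trough = C₀ × (r + r² + … + r^4) = C₀ × r(1−r^4)/(1−r)
        = 0.5930 × 0.5877 × (1 − 0.1193) / (1 − 0.5877) = 0.7444 mg/L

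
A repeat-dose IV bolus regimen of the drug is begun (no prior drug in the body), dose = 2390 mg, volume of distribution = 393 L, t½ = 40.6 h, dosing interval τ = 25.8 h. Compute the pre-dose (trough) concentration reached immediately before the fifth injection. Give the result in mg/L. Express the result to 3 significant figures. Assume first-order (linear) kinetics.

9.10 mg/L

C₀ per dose = Dose / Vd = 2390 / 393 = 6.081 mg/L
k = ln2 / t½ = 0.693147 / 40.6 = 0.01707 h⁻¹
Fraction remaining after one interval: r = e^(−kτ) = e^(−0.01707 × 25.8) = 0.6438
Before dose 5, 4 doses have been given (aged 1τ, 2τ, 3τ, 4τ).
C_trough = C₀ × (r + r² + … + r^4) = C₀ × r(1−r^4)/(1−r)
        = 6.081 × 0.6438 × (1 − 0.1718) / (1 − 0.6438) = 9.103 mg/L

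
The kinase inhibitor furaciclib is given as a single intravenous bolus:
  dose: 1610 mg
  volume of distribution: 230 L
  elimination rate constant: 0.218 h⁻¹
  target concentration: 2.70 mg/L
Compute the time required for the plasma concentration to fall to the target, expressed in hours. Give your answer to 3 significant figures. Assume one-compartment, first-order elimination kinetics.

4.37 h

C₀ = Dose / Vd = 1610 / 230 = 7.000 mg/L
t = ln(C₀ / C) / k = ln(7.000 / 2.70) / 0.2180
  = ln(2.593) / 0.2180 = 0.9528 / 0.2180 = 4.371 h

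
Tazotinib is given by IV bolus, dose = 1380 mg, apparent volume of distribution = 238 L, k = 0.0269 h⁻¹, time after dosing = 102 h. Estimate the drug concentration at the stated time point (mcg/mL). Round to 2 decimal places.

C₀ = Dose / Vd = 1380 / 238 = 5.798 mg/L
C = C₀ · e^(−k·t) = 5.798 × e^(−0.02690 × 102)
  = 5.798 × 0.06433 = 0.3730 mg/L
(0.3730 mg/L = 0.3730 mcg/mL)

0.37 mcg/mL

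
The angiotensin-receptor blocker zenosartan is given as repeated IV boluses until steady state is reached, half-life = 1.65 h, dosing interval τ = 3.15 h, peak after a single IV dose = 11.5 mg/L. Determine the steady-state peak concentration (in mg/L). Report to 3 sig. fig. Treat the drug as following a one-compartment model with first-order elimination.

k = ln2 / t½ = 0.693147 / 1.65 = 0.4201 h⁻¹
e^(−kτ) = e^(−0.4201 × 3.15) = 0.2663
Accumulation ratio R = 1 / (1 − e^(−kτ)) = 1 / (1 − 0.2663) = 1.363
Steady-state peak = C₀ × R = 11.5 × 1.363 = 15.67 mg/L

15.7 mg/L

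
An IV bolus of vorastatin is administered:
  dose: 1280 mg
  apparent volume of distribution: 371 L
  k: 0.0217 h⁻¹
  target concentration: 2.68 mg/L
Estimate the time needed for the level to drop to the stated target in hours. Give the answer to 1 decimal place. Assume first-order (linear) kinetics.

11.6 h

C₀ = Dose / Vd = 1280 / 371 = 3.450 mg/L
t = ln(C₀ / C) / k = ln(3.450 / 2.68) / 0.02170
  = ln(1.287) / 0.02170 = 0.2523 / 0.02170 = 11.63 h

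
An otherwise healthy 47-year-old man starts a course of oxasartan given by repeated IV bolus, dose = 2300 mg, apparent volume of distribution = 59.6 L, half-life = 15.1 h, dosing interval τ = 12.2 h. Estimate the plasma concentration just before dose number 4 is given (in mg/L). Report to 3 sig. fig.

C₀ per dose = Dose / Vd = 2300 / 59.6 = 38.59 mg/L
k = ln2 / t½ = 0.693147 / 15.1 = 0.04590 h⁻¹
Fraction remaining after one interval: r = e^(−kτ) = e^(−0.04590 × 12.2) = 0.5712
Before dose 4, 3 doses have been given (aged 1τ, 2τ, 3τ).
C_trough = C₀ × (r + r² + … + r^3) = C₀ × r(1−r^3)/(1−r)
        = 38.59 × 0.5712 × (1 − 0.1864) / (1 − 0.5712) = 41.82 mg/L

41.8 mg/L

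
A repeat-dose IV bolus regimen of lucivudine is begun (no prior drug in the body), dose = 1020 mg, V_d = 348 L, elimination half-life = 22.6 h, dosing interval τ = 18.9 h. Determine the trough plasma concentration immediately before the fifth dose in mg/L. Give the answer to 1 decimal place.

3.4 mg/L

C₀ per dose = Dose / Vd = 1020 / 348 = 2.931 mg/L
k = ln2 / t½ = 0.693147 / 22.6 = 0.03067 h⁻¹
Fraction remaining after one interval: r = e^(−kτ) = e^(−0.03067 × 18.9) = 0.5601
Before dose 5, 4 doses have been given (aged 1τ, 2τ, 3τ, 4τ).
C_trough = C₀ × (r + r² + … + r^4) = C₀ × r(1−r^4)/(1−r)
        = 2.931 × 0.5601 × (1 − 0.09842) / (1 − 0.5601) = 3.365 mg/L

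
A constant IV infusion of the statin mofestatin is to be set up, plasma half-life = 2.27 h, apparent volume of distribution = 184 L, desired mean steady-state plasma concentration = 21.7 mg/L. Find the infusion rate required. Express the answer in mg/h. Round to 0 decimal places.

1219 mg/h

k = ln2 / t½ = 0.693147 / 2.27 = 0.3054 h⁻¹
CL = k × Vd = 0.3054 × 184 = 56.19 L/h
At steady state, infusion rate R₀ = Css × CL = 21.7 × 56.19 = 1219 mg/h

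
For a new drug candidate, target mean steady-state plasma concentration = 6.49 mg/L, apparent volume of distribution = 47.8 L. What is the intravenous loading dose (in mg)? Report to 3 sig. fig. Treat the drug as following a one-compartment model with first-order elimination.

LD = Css × Vd = 6.49 × 47.8 = 310.2 mg

310 mg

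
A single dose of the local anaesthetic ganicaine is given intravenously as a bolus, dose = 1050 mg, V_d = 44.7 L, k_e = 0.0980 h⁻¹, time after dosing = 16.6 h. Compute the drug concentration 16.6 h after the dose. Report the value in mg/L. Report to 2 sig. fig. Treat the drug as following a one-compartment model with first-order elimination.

4.6 mg/L

C₀ = Dose / Vd = 1050 / 44.7 = 23.49 mg/L
C = C₀ · e^(−k·t) = 23.49 × e^(−0.09800 × 16.6)
  = 23.49 × 0.1966 = 4.618 mg/L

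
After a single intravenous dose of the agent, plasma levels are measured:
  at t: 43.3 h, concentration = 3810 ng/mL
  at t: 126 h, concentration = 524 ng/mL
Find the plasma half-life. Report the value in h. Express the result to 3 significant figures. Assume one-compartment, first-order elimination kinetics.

k = ln(C₁/C₂) / (t₂ − t₁) = ln(3810/524) / (126 − 43.3)
  = 1.984 / 82.70 = 0.02399 h⁻¹
t½ = ln2 / k = 0.693147 / 0.02399 = 28.89 h

28.9 h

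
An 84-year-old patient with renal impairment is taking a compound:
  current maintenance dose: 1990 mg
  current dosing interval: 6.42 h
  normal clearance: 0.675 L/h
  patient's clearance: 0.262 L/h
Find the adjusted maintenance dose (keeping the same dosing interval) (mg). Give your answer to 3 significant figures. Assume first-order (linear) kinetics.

772 mg

To keep the same average steady-state level, dosing rate must scale with clearance.
CL ratio = 0.262 / 0.675 = 0.3881
New dose (same interval) = 1990 × 0.3881 = 772.3 mg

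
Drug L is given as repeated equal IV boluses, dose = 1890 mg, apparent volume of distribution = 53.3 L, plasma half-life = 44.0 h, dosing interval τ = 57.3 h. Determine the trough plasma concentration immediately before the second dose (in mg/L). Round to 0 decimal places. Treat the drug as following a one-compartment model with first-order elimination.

C₀ per dose = Dose / Vd = 1890 / 53.3 = 35.46 mg/L
k = ln2 / t½ = 0.693147 / 44.0 = 0.01575 h⁻¹
Fraction remaining after one interval: r = e^(−kτ) = e^(−0.01575 × 57.3) = 0.4056
Before dose 2, 1 dose has been given (aged 1τ).
C_trough = C₀ × r = 35.46 × 0.4056 = 14.38 mg/L

14 mg/L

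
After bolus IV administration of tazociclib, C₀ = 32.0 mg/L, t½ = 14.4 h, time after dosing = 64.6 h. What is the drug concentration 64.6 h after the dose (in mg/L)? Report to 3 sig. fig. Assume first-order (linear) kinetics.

1.43 mg/L

k = ln2 / t½ = 0.693147 / 14.4 = 0.04814 h⁻¹
C = C₀ · e^(−k·t) = 32.00 × e^(−0.04814 × 64.6)
  = 32.00 × 0.04461 = 1.428 mg/L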